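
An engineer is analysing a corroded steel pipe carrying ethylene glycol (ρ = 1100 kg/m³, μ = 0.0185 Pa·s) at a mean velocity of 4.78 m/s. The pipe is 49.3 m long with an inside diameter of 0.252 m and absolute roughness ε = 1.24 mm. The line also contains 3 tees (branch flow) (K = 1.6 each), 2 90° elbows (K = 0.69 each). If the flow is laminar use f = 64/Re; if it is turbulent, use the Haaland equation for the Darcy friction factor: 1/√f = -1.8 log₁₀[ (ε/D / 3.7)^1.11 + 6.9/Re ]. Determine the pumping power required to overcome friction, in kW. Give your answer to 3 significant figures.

Reynolds number Re = ρVD/μ = 1100 · 4.78 · 0.252 / 0.0185 = 7.162e+04.
Re > 4000 → turbulent. Relative roughness ε/D = 0.00124/0.252 = 0.00492. Haaland: 1/√f = -1.8 log₁₀[(0.00492/3.7)^1.11 + 6.9/7.162e+04] = -1.8 log₁₀[0.000642 + 9.63e-05] = 5.637, so f = 0.03147.
Total minor-loss coefficient ΣK = 3·1.6 + 2·0.69 = 6.18.
ΔP = [f·L/D + ΣK]·(ρV²/2) = [0.03147·49.3/0.252 + 6.18]·(1100·4.78²/2) = [6.156 + 6.18]·1.257e+04 = 1.55e+05 Pa.
Q = V·A = 4.78·0.04988 = 0.2384 m³/s.
Pumping power P = QΔP = 0.2384·1.55e+05 = 36960 W = 37.0 kW.

P ≈ 37.0 kW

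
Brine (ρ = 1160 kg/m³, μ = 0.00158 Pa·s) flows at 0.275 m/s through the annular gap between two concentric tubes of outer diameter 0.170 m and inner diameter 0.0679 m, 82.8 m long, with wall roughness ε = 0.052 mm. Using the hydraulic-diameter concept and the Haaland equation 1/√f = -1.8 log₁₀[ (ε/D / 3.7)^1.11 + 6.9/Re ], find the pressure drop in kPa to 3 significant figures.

ΔP ≈ 0.943 kPa

Hydraulic diameter D_h = 4A/P = D_o - D_i = 0.17 - 0.0679 = 0.1021 m.
Re = ρVD_h/μ = 1160·0.275·0.1021/0.00158 = 2.061e+04.
ε/D_h = 5.2e-05/0.1021 = 0.000509; Haaland gives 1/√f = -1.8 log₁₀[5.18e-05+0.000335] = 6.143, so f = 0.0265.
ΔP = f(L/D_h)(ρV²/2) = 0.0265·82.8/0.1021·43.86 = 942.6 Pa.
ΔP = 0.943 kPa.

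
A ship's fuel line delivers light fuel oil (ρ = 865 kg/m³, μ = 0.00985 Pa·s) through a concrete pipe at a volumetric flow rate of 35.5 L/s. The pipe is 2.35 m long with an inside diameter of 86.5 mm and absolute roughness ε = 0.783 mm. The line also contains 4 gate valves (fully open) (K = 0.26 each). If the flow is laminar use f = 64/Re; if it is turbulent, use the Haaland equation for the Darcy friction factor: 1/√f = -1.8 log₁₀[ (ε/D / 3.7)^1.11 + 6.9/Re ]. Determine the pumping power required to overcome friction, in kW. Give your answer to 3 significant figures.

P ≈ 1.16 kW

Q = 35.5 L/s = 35.5/1000 = 0.0355 m³/s.
Cross-sectional area A = πD²/4 = π(0.0865)²/4 = 0.005877 m²; mean velocity V = Q/A = 0.0355/0.005877 = 6.041 m/s.
Reynolds number Re = ρVD/μ = 865 · 6.041 · 0.0865 / 0.00985 = 4.589e+04.
Re > 4000 → turbulent. Relative roughness ε/D = 0.000783/0.0865 = 0.00905. Haaland: 1/√f = -1.8 log₁₀[(0.00905/3.7)^1.11 + 6.9/4.589e+04] = -1.8 log₁₀[0.00126 + 0.00015] = 5.13, so f = 0.038.
Total minor-loss coefficient ΣK = 4·0.26 = 1.04.
ΔP = [f·L/D + ΣK]·(ρV²/2) = [0.038·2.35/0.0865 + 1.04]·(865·6.041²/2) = [1.032 + 1.04]·1.578e+04 = 3.271e+04 Pa.
Pumping power P = QΔP = 0.0355·3.271e+04 = 1161 W = 1.16 kW.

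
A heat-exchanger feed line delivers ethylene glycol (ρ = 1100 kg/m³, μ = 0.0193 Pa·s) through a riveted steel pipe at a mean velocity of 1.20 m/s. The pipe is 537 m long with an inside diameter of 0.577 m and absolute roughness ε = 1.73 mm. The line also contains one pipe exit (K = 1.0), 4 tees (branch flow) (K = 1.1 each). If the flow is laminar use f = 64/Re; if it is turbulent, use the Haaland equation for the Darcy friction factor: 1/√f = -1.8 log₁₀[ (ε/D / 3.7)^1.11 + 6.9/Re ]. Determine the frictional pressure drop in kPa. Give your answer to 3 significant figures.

ΔP ≈ 25.6 kPa

Reynolds number Re = ρVD/μ = 1100 · 1.2 · 0.577 / 0.0193 = 3.946e+04.
Re > 4000 → turbulent. Relative roughness ε/D = 0.00173/0.577 = 0.003. Haaland: 1/√f = -1.8 log₁₀[(0.003/3.7)^1.11 + 6.9/3.946e+04] = -1.8 log₁₀[0.00037 + 0.000175] = 5.874, so f = 0.02898.
Total minor-loss coefficient ΣK = 1·1 + 4·1.1 = 5.4.
ΔP = [f·L/D + ΣK]·(ρV²/2) = [0.02898·537/0.577 + 5.4]·(1100·1.2²/2) = [26.97 + 5.4]·792 = 2.564e+04 Pa.
ΔP = 2.564e+04 Pa = 25.6 kPa.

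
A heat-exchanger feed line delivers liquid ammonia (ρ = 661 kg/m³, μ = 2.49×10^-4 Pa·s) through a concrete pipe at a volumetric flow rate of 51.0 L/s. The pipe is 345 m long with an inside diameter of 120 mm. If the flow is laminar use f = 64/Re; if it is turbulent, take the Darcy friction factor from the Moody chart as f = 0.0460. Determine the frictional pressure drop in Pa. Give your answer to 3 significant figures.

ΔP ≈ 889000 Pa

Q = 51.0 L/s = 51.0/1000 = 0.051 m³/s.
Cross-sectional area A = πD²/4 = π(0.12)²/4 = 0.01131 m²; mean velocity V = Q/A = 0.051/0.01131 = 4.509 m/s.
Reynolds number Re = ρVD/μ = 661 · 4.509 · 0.12 / 0.000249 = 1.436e+06.
Re > 4000 → turbulent; use the Moody-chart value f = 0.0460.
Darcy-Weisbach: ΔP = f(L/D)(ρV²/2) = 0.046·(345/0.12)·(661·4.509²/2) = 0.046·2875·6721 = 8.888e+05 Pa.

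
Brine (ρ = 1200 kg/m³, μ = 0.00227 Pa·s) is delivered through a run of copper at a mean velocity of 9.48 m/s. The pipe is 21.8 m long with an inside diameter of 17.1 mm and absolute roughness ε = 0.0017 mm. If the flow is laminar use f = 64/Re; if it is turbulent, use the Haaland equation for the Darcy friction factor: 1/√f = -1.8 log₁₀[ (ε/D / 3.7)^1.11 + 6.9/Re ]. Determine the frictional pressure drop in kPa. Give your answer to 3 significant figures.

ΔP ≈ 1290 kPa

Reynolds number Re = ρVD/μ = 1200 · 9.48 · 0.0171 / 0.00227 = 8.57e+04.
Re > 4000 → turbulent. Relative roughness ε/D = 1.7e-06/0.0171 = 9.94e-05. Haaland: 1/√f = -1.8 log₁₀[(9.94e-05/3.7)^1.11 + 6.9/8.57e+04] = -1.8 log₁₀[8.44e-06 + 8.05e-05] = 7.291, so f = 0.01881.
Darcy-Weisbach: ΔP = f(L/D)(ρV²/2) = 0.01881·(21.8/0.0171)·(1200·9.48²/2) = 0.01881·1275·5.392e+04 = 1.293e+06 Pa.
ΔP = 1.293e+06 Pa = 1290 kPa.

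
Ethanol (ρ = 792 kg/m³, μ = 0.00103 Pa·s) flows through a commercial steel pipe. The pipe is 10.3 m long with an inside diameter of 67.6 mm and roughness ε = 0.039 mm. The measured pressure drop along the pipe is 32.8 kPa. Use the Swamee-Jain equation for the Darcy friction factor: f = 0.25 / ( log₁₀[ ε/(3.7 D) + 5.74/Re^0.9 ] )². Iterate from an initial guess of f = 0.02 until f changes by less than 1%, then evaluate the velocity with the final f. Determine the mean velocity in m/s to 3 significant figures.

Rearranging Darcy-Weisbach: V = √(2·ΔP·D/(f·L·ρ)). With ε/D = 3.9e-05/0.0676 = 0.000577, iterate starting from f = 0.02:
  f = 0.02 → V = √(2·3.28e+04·0.0676/(0.02·10.3·792)) = 5.213 m/s; Re = ρVD/μ = 2.71e+05; f → 0.01888
  f = 0.01888 → V = 5.365 m/s; Re = 2.789e+05; f → 0.01885
Converged (Δf/f < 1%). With the final f = 0.01885: V = √(2·3.28e+04·0.0676/(0.01885·10.3·792)) = 5.37 m/s.

V ≈ 5.37 m/s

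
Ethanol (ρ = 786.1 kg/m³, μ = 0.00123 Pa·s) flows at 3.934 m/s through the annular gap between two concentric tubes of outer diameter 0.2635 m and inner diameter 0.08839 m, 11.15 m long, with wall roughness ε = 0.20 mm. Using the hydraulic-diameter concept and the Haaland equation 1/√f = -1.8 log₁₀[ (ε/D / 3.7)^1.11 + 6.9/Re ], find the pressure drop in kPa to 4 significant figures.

Hydraulic diameter D_h = 4A/P = D_o - D_i = 0.2635 - 0.08839 = 0.1751 m.
Re = ρVD_h/μ = 786.1·3.934·0.1751/0.00123 = 4.403e+05.
ε/D_h = 0.0002/0.1751 = 0.00114; Haaland gives 1/√f = -1.8 log₁₀[0.000127+1.57e-05] = 6.923, so f = 0.02087.
ΔP = f(L/D_h)(ρV²/2) = 0.02087·11.15/0.1751·6083 = 8082 Pa.
ΔP = 8.082 kPa.

ΔP ≈ 8.082 kPa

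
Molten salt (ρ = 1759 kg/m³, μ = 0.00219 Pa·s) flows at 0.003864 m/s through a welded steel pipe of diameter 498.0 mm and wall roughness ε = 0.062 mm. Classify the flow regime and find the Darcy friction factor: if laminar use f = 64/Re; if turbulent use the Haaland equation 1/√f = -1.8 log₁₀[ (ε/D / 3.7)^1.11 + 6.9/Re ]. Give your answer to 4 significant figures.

f ≈ 0.04141

Re = ρVD/μ = 1759·0.003864·0.498/0.00219 = 1546.
Re < 2300 → laminar, so f = 64/Re = 0.04141 (roughness is irrelevant in laminar flow).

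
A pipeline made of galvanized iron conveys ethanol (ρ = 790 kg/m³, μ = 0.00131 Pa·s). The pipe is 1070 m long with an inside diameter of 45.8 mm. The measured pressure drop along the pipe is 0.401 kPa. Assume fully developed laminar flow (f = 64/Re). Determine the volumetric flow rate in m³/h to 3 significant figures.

Q ≈ 0.111 m³/h

For laminar flow, f = 64/Re with Re = ρVD/μ, so Darcy-Weisbach reduces to ΔP = 32μLV/D². Solving for V: V = ΔP·D²/(32μL) = 401·(0.0458)²/(32·0.00131·1070) = 0.01875 m/s.
Check: Re = ρVD/μ = 790·0.01875·0.0458/0.00131 = 518 < 2300, so the laminar assumption holds.
Q = V·A = 0.01875·(π/4·0.0458²) = 3.09e-05 m³/s = 0.111 m³/h.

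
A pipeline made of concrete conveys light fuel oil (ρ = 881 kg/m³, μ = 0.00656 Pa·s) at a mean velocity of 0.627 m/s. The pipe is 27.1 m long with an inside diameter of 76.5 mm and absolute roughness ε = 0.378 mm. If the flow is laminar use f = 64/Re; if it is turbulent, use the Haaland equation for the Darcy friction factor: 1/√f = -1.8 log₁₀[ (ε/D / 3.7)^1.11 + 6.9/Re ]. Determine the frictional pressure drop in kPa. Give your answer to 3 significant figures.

Reynolds number Re = ρVD/μ = 881 · 0.627 · 0.0765 / 0.00656 = 6442.
Re > 4000 → turbulent. Relative roughness ε/D = 0.000378/0.0765 = 0.00494. Haaland: 1/√f = -1.8 log₁₀[(0.00494/3.7)^1.11 + 6.9/6442] = -1.8 log₁₀[0.000645 + 0.00107] = 4.978, so f = 0.04036.
Darcy-Weisbach: ΔP = f(L/D)(ρV²/2) = 0.04036·(27.1/0.0765)·(881·0.627²/2) = 0.04036·354.2·173.2 = 2476 Pa.
ΔP = 2476 Pa = 2.48 kPa.

ΔP ≈ 2.48 kPa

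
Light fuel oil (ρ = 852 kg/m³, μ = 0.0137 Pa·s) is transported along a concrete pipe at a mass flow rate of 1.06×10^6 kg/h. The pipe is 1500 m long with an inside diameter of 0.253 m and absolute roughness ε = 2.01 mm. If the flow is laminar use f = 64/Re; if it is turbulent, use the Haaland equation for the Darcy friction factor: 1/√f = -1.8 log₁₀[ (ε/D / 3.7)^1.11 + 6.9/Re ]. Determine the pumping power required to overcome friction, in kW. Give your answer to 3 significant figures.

ṁ = 1.06×10^6 kg/h = 1.06×10^6/3600 = 294.4 kg/s.
A = πD²/4 = π(0.253)²/4 = 0.05027 m²; mean velocity V = ṁ/(ρA) = 294.4/(852 · 0.05027) = 6.874 m/s.
Reynolds number Re = ρVD/μ = 852 · 6.874 · 0.253 / 0.0137 = 1.082e+05.
Re > 4000 → turbulent. Relative roughness ε/D = 0.00201/0.253 = 0.00794. Haaland: 1/√f = -1.8 log₁₀[(0.00794/3.7)^1.11 + 6.9/1.082e+05] = -1.8 log₁₀[0.00109 + 6.38e-05] = 5.287, so f = 0.03578.
Darcy-Weisbach: ΔP = f(L/D)(ρV²/2) = 0.03578·(1500/0.253)·(852·6.874²/2) = 0.03578·5929·2.013e+04 = 4.271e+06 Pa.
Q = ṁ/ρ = 294.4/852 = 0.3456 m³/s.
Pumping power P = QΔP = 0.3456·4.271e+06 = 1476000 W = 1480 kW.

P ≈ 1480 kW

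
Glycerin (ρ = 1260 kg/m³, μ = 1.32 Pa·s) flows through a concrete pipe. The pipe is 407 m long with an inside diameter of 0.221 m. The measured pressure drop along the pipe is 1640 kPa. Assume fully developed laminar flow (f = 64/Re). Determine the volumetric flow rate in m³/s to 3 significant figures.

For laminar flow, f = 64/Re with Re = ρVD/μ, so Darcy-Weisbach reduces to ΔP = 32μLV/D². Solving for V: V = ΔP·D²/(32μL) = 1.64e+06·(0.221)²/(32·1.32·407) = 4.659 m/s.
Check: Re = ρVD/μ = 1260·4.659·0.221/1.32 = 982.9 < 2300, so the laminar assumption holds.
Q = V·A = 4.659·(π/4·0.221²) = 0.1787 m³/s = 0.179 m³/s.

Q ≈ 0.179 m³/s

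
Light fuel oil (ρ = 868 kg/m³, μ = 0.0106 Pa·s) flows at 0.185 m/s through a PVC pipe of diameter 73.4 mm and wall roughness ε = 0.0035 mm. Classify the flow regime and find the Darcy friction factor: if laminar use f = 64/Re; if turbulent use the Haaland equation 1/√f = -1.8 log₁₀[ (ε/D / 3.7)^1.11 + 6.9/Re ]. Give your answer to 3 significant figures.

Re = ρVD/μ = 868·0.185·0.0734/0.0106 = 1112.
Re < 2300 → laminar, so f = 64/Re = 0.05756 (roughness is irrelevant in laminar flow).

f ≈ 0.0576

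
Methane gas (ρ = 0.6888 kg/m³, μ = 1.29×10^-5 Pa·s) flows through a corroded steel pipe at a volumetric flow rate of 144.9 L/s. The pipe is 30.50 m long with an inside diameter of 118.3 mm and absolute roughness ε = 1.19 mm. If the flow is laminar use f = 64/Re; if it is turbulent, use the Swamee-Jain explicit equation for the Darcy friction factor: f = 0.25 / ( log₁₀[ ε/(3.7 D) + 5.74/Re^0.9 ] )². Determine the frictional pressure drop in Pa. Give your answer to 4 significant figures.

ΔP ≈ 601.4 Pa

Q = 144.9 L/s = 144.9/1000 = 0.1449 m³/s.
Cross-sectional area A = πD²/4 = π(0.1183)²/4 = 0.01099 m²; mean velocity V = Q/A = 0.1449/0.01099 = 13.18 m/s.
Reynolds number Re = ρVD/μ = 0.6888 · 13.18 · 0.1183 / 1.29e-05 = 8.327e+04.
Re > 4000 → turbulent. Relative roughness ε/D = 0.00119/0.1183 = 0.0101. Swamee-Jain: f = 0.25/(log₁₀[0.0101/3.7 + 5.74/8.327e+04^0.9])² = 0.25/(log₁₀[0.00272 + 0.000214])² = 0.25/(-2.533)² = 0.03897.
Darcy-Weisbach: ΔP = f(L/D)(ρV²/2) = 0.03897·(30.5/0.1183)·(0.6888·13.18²/2) = 0.03897·257.8·59.85 = 601.4 Pa.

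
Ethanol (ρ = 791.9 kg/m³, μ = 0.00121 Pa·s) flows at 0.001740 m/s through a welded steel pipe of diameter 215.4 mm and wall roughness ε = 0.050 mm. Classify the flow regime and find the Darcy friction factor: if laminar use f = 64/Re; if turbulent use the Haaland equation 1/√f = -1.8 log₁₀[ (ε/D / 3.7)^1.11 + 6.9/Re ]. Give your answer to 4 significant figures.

f ≈ 0.2609

Re = ρVD/μ = 791.9·0.00174·0.2154/0.00121 = 245.3.
Re < 2300 → laminar, so f = 64/Re = 0.2609 (roughness is irrelevant in laminar flow).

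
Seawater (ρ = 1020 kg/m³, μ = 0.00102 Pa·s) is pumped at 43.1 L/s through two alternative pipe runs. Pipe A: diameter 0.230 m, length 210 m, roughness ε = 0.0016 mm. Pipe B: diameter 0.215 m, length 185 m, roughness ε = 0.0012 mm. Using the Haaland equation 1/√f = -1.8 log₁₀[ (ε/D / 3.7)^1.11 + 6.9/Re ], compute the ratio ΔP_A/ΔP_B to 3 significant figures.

ΔP_A/ΔP_B ≈ 0.821

Pipe A: V = Q/A = 0.0431/0.04155 = 1.037 m/s; Re = 2.386e+05; ε/D = 6.96e-06; Haaland → f = 0.01503; ΔP_A = f(L/D)(ρV²/2) = 7529 Pa.
Pipe B: V = Q/A = 0.0431/0.03631 = 1.187 m/s; Re = 2.552e+05; ε/D = 5.58e-06; Haaland → f = 0.01483; ΔP_B = f(L/D)(ρV²/2) = 9170 Pa.
ΔP_A/ΔP_B = 7529/9170 = 0.821.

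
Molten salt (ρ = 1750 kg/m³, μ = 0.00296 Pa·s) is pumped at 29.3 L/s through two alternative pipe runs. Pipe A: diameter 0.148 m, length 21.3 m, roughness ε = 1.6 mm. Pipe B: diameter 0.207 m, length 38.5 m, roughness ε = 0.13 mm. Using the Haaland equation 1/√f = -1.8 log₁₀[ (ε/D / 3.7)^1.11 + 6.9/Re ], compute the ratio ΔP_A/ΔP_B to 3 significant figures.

ΔP_A/ΔP_B ≈ 5.70

Pipe A: V = Q/A = 0.0293/0.0172 = 1.703 m/s; Re = 1.49e+05; ε/D = 0.0108; Haaland → f = 0.03936; ΔP_A = f(L/D)(ρV²/2) = 1.438e+04 Pa.
Pipe B: V = Q/A = 0.0293/0.03365 = 0.8706 m/s; Re = 1.066e+05; ε/D = 0.000628; Haaland → f = 0.02044; ΔP_B = f(L/D)(ρV²/2) = 2522 Pa.
ΔP_A/ΔP_B = 1.438e+04/2522 = 5.70.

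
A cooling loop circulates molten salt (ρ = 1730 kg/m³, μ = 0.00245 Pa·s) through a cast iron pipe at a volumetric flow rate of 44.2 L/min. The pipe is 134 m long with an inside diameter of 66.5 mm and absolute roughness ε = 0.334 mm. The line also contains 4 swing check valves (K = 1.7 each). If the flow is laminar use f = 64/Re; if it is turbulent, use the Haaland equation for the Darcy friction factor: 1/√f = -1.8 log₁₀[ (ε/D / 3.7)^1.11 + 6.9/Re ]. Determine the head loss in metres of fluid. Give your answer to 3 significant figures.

Q = 44.2 L/min = 44.2/60000 = 0.0007367 m³/s.
Cross-sectional area A = πD²/4 = π(0.0665)²/4 = 0.003473 m²; mean velocity V = Q/A = 0.0007367/0.003473 = 0.2121 m/s.
Reynolds number Re = ρVD/μ = 1730 · 0.2121 · 0.0665 / 0.00245 = 9960.
Re > 4000 → turbulent. Relative roughness ε/D = 0.000334/0.0665 = 0.00502. Haaland: 1/√f = -1.8 log₁₀[(0.00502/3.7)^1.11 + 6.9/9960] = -1.8 log₁₀[0.000657 + 0.000693] = 5.166, so f = 0.03747.
Total minor-loss coefficient ΣK = 4·1.7 = 6.8.
ΔP = [f·L/D + ΣK]·(ρV²/2) = [0.03747·134/0.0665 + 6.8]·(1730·0.2121²/2) = [75.51 + 6.8]·38.91 = 3203 Pa.
Head loss h_f = ΔP/(ρg) = 3203/(1730·9.81) = 0.189 m.

h_f ≈ 0.189 m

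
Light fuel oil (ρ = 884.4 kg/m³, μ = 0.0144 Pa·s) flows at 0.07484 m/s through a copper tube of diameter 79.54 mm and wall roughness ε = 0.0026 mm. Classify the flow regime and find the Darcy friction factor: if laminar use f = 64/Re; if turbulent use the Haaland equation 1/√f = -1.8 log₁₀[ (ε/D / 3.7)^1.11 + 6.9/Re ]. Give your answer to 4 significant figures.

Re = ρVD/μ = 884.4·0.07484·0.07954/0.0144 = 365.6.
Re < 2300 → laminar, so f = 64/Re = 0.1751 (roughness is irrelevant in laminar flow).

f ≈ 0.1751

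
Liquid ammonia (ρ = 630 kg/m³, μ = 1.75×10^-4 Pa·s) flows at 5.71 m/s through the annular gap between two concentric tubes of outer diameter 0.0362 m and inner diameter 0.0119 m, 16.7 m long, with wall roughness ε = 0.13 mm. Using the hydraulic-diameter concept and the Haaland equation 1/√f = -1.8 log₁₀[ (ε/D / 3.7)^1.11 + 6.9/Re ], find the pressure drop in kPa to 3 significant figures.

Hydraulic diameter D_h = 4A/P = D_o - D_i = 0.0362 - 0.0119 = 0.0243 m.
Re = ρVD_h/μ = 630·5.71·0.0243/0.000175 = 4.995e+05.
ε/D_h = 0.00013/0.0243 = 0.00535; Haaland gives 1/√f = -1.8 log₁₀[0.000704+1.38e-05] = 5.659, so f = 0.03123.
ΔP = f(L/D_h)(ρV²/2) = 0.03123·16.7/0.0243·1.027e+04 = 2.204e+05 Pa.
ΔP = 220 kPa.

ΔP ≈ 220 kPa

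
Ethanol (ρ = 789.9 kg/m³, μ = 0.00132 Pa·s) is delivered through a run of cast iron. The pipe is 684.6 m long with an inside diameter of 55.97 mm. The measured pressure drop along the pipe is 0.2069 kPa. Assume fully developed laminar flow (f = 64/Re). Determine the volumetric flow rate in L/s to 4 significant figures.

For laminar flow, f = 64/Re with Re = ρVD/μ, so Darcy-Weisbach reduces to ΔP = 32μLV/D². Solving for V: V = ΔP·D²/(32μL) = 206.9·(0.05597)²/(32·0.00132·684.6) = 0.02241 m/s.
Check: Re = ρVD/μ = 789.9·0.02241·0.05597/0.00132 = 750.7 < 2300, so the laminar assumption holds.
Q = V·A = 0.02241·(π/4·0.05597²) = 5.515e-05 m³/s = 0.05515 L/s.

Q ≈ 0.05515 L/s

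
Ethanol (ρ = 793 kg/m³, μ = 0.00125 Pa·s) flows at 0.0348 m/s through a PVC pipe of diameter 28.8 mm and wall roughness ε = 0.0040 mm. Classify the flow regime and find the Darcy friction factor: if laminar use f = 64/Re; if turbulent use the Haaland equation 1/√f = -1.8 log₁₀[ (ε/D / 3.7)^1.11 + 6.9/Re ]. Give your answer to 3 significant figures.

Re = ρVD/μ = 793·0.0348·0.0288/0.00125 = 635.8.
Re < 2300 → laminar, so f = 64/Re = 0.1007 (roughness is irrelevant in laminar flow).

f ≈ 0.101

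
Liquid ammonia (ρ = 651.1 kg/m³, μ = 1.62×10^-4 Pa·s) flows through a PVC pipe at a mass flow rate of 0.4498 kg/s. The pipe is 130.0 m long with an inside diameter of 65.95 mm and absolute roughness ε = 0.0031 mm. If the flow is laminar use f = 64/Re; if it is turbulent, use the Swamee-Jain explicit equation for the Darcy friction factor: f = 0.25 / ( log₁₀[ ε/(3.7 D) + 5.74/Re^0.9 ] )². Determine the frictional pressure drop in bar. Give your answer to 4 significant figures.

ΔP ≈ 0.005417 bar

A = πD²/4 = π(0.06595)²/4 = 0.003416 m²; mean velocity V = ṁ/(ρA) = 0.4498/(651.1 · 0.003416) = 0.2022 m/s.
Reynolds number Re = ρVD/μ = 651.1 · 0.2022 · 0.06595 / 0.000162 = 5.36e+04.
Re > 4000 → turbulent. Relative roughness ε/D = 3.1e-06/0.06595 = 4.7e-05. Swamee-Jain: f = 0.25/(log₁₀[4.7e-05/3.7 + 5.74/5.36e+04^0.9])² = 0.25/(log₁₀[1.27e-05 + 0.000318])² = 0.25/(-3.48)² = 0.02064.
Darcy-Weisbach: ΔP = f(L/D)(ρV²/2) = 0.02064·(130/0.06595)·(651.1·0.2022²/2) = 0.02064·1971·13.31 = 541.7 Pa.
ΔP = 541.7 Pa = 0.005417 bar.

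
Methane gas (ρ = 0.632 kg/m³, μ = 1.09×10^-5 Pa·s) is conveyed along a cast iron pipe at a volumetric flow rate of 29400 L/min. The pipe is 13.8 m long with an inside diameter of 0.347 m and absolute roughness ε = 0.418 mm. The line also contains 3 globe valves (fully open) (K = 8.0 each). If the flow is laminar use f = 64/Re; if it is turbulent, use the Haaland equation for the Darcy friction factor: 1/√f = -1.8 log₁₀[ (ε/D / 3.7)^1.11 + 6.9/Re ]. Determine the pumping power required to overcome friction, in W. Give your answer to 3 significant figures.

P ≈ 104 W

Q = 29400 L/min = 29400/60000 = 0.49 m³/s.
Cross-sectional area A = πD²/4 = π(0.347)²/4 = 0.09457 m²; mean velocity V = Q/A = 0.49/0.09457 = 5.181 m/s.
Reynolds number Re = ρVD/μ = 0.632 · 5.181 · 0.347 / 1.09e-05 = 1.042e+05.
Re > 4000 → turbulent. Relative roughness ε/D = 0.000418/0.347 = 0.0012. Haaland: 1/√f = -1.8 log₁₀[(0.0012/3.7)^1.11 + 6.9/1.042e+05] = -1.8 log₁₀[0.000135 + 6.62e-05] = 6.655, so f = 0.02258.
Total minor-loss coefficient ΣK = 3·8 = 24.
ΔP = [f·L/D + ΣK]·(ρV²/2) = [0.02258·13.8/0.347 + 24]·(0.632·5.181²/2) = [0.8979 + 24]·8.484 = 211.2 Pa.
Pumping power P = QΔP = 0.49·211.2 = 103.5 W = 104 W.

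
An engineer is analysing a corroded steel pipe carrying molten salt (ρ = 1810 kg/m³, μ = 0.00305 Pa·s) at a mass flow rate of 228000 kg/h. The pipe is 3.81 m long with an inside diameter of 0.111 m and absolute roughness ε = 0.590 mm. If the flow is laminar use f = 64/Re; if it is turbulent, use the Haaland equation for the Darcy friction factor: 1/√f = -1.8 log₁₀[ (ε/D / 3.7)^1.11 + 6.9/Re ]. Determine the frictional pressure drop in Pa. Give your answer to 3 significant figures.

ṁ = 228000 kg/h = 228000/3600 = 63.33 kg/s.
A = πD²/4 = π(0.111)²/4 = 0.009677 m²; mean velocity V = ṁ/(ρA) = 63.33/(1810 · 0.009677) = 3.616 m/s.
Reynolds number Re = ρVD/μ = 1810 · 3.616 · 0.111 / 0.00305 = 2.382e+05.
Re > 4000 → turbulent. Relative roughness ε/D = 0.00059/0.111 = 0.00532. Haaland: 1/√f = -1.8 log₁₀[(0.00532/3.7)^1.11 + 6.9/2.382e+05] = -1.8 log₁₀[0.000699 + 2.9e-05] = 5.648, so f = 0.03135.
Darcy-Weisbach: ΔP = f(L/D)(ρV²/2) = 0.03135·(3.81/0.111)·(1810·3.616²/2) = 0.03135·34.32·1.183e+04 = 1.273e+04 Pa.

ΔP ≈ 12700 Pa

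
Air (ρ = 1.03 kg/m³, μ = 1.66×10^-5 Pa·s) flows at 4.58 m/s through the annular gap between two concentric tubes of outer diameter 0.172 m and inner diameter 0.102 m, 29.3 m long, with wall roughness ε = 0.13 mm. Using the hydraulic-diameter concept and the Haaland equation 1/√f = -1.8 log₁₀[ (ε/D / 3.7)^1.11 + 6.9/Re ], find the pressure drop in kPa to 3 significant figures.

ΔP ≈ 0.132 kPa

Hydraulic diameter D_h = 4A/P = D_o - D_i = 0.172 - 0.102 = 0.07 m.
Re = ρVD_h/μ = 1.03·4.58·0.07/1.66e-05 = 1.989e+04.
ε/D_h = 0.00013/0.07 = 0.00186; Haaland gives 1/√f = -1.8 log₁₀[0.000218+0.000347] = 5.847, so f = 0.02925.
ΔP = f(L/D_h)(ρV²/2) = 0.02925·29.3/0.07·10.8 = 132.3 Pa.
ΔP = 0.132 kPa.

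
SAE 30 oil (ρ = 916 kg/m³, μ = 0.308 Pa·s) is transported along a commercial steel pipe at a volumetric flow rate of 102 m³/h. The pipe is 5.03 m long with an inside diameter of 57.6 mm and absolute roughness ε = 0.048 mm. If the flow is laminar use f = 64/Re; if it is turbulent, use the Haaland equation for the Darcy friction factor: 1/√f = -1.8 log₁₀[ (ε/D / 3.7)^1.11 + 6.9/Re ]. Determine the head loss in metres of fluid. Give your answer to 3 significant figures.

Q = 102 m³/h = 102/3600 = 0.02833 m³/s.
Cross-sectional area A = πD²/4 = π(0.0576)²/4 = 0.002606 m²; mean velocity V = Q/A = 0.02833/0.002606 = 10.87 m/s.
Reynolds number Re = ρVD/μ = 916 · 10.87 · 0.0576 / 0.308 = 1863.
Re < 2300 → laminar flow, so f = 64/Re = 64/1863 = 0.03436 (the turbulent correlation is not needed).
Darcy-Weisbach: ΔP = f(L/D)(ρV²/2) = 0.03436·(5.03/0.0576)·(916·10.87²/2) = 0.03436·87.33·5.415e+04 = 1.625e+05 Pa.
Head loss h_f = ΔP/(ρg) = 1.625e+05/(916·9.81) = 18.1 m.

h_f ≈ 18.1 m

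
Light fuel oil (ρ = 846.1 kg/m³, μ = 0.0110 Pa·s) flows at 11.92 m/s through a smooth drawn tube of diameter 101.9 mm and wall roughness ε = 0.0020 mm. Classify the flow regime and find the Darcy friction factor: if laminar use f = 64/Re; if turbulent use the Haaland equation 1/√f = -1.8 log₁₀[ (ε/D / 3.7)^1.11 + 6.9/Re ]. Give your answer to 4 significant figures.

Re = ρVD/μ = 846.1·11.92·0.1019/0.011 = 9.343e+04.
Re > 4000 → turbulent. ε/D = 2e-06/0.1019 = 1.96e-05; Haaland: 1/√f = -1.8 log₁₀[1.39e-06 + 7.39e-05] = 7.422, so f = 0.01815.

f ≈ 0.01815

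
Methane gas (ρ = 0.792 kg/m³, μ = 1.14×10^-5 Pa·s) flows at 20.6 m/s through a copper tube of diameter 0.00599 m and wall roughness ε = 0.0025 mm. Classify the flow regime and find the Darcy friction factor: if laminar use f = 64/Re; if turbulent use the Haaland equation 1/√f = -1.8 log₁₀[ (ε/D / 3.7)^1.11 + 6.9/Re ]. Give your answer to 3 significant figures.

f ≈ 0.0327

Re = ρVD/μ = 0.792·20.6·0.00599/1.14e-05 = 8573.
Re > 4000 → turbulent. ε/D = 2.5e-06/0.00599 = 0.000417; Haaland: 1/√f = -1.8 log₁₀[4.15e-05 + 0.000805] = 5.53, so f = 0.0327.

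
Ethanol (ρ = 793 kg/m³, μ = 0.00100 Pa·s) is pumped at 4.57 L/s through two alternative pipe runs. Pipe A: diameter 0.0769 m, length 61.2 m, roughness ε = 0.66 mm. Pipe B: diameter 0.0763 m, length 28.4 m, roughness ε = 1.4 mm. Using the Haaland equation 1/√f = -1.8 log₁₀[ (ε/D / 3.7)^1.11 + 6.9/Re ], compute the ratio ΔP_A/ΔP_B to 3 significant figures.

ΔP_A/ΔP_B ≈ 1.61

Pipe A: V = Q/A = 0.00457/0.004645 = 0.984 m/s; Re = 6e+04; ε/D = 0.00858; Haaland → f = 0.0371; ΔP_A = f(L/D)(ρV²/2) = 1.133e+04 Pa.
Pipe B: V = Q/A = 0.00457/0.004572 = 0.9995 m/s; Re = 6.047e+04; ε/D = 0.0183; Haaland → f = 0.04782; ΔP_B = f(L/D)(ρV²/2) = 7050 Pa.
ΔP_A/ΔP_B = 1.133e+04/7050 = 1.61.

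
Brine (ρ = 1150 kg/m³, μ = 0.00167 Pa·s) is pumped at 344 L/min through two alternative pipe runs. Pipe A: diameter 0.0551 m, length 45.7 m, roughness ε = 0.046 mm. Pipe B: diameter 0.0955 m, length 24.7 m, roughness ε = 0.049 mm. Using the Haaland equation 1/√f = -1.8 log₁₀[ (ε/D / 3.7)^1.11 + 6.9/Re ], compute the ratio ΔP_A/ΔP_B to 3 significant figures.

ΔP_A/ΔP_B ≈ 28.3

Pipe A: V = Q/A = 0.005733/0.002384 = 2.404 m/s; Re = 9.123e+04; ε/D = 0.000835; Haaland → f = 0.02158; ΔP_A = f(L/D)(ρV²/2) = 5.95e+04 Pa.
Pipe B: V = Q/A = 0.005733/0.007163 = 0.8004 m/s; Re = 5.264e+04; ε/D = 0.000513; Haaland → f = 0.0221; ΔP_B = f(L/D)(ρV²/2) = 2106 Pa.
ΔP_A/ΔP_B = 5.95e+04/2106 = 28.3.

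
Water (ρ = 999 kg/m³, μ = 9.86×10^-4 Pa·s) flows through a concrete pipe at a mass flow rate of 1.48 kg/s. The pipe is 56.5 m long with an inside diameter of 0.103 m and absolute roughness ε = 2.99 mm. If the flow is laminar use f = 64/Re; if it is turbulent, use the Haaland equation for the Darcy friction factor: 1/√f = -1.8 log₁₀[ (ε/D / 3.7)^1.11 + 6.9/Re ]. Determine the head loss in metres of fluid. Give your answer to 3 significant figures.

A = πD²/4 = π(0.103)²/4 = 0.008332 m²; mean velocity V = ṁ/(ρA) = 1.48/(999 · 0.008332) = 0.1778 m/s.
Reynolds number Re = ρVD/μ = 999 · 0.1778 · 0.103 / 0.000986 = 1.855e+04.
Re > 4000 → turbulent. Relative roughness ε/D = 0.00299/0.103 = 0.029. Haaland: 1/√f = -1.8 log₁₀[(0.029/3.7)^1.11 + 6.9/1.855e+04] = -1.8 log₁₀[0.0046 + 0.000372] = 4.146, so f = 0.05818.
Darcy-Weisbach: ΔP = f(L/D)(ρV²/2) = 0.05818·(56.5/0.103)·(999·0.1778²/2) = 0.05818·548.5·15.79 = 504 Pa.
Head loss h_f = ΔP/(ρg) = 504/(999·9.81) = 0.0514 m.

h_f ≈ 0.0514 m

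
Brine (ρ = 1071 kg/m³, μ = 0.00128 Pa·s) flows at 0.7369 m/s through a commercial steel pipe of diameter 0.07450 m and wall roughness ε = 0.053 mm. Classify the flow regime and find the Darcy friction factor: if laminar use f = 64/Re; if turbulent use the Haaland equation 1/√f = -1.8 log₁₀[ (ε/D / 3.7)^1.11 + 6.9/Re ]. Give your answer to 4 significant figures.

Re = ρVD/μ = 1071·0.7369·0.0745/0.00128 = 4.594e+04.
Re > 4000 → turbulent. ε/D = 5.3e-05/0.0745 = 0.000711; Haaland: 1/√f = -1.8 log₁₀[7.5e-05 + 0.00015] = 6.565, so f = 0.0232.

f ≈ 0.02320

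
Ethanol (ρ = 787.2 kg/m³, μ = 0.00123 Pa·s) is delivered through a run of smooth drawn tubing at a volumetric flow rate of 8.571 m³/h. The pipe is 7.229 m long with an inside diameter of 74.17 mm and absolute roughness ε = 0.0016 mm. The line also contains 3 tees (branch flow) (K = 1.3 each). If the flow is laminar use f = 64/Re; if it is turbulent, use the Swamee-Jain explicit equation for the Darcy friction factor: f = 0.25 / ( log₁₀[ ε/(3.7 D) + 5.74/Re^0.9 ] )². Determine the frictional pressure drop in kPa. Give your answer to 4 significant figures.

Q = 8.571 m³/h = 8.571/3600 = 0.002381 m³/s.
Cross-sectional area A = πD²/4 = π(0.07417)²/4 = 0.004321 m²; mean velocity V = Q/A = 0.002381/0.004321 = 0.551 m/s.
Reynolds number Re = ρVD/μ = 787.2 · 0.551 · 0.07417 / 0.00123 = 2.616e+04.
Re > 4000 → turbulent. Relative roughness ε/D = 1.6e-06/0.07417 = 2.16e-05. Swamee-Jain: f = 0.25/(log₁₀[2.16e-05/3.7 + 5.74/2.616e+04^0.9])² = 0.25/(log₁₀[5.83e-06 + 0.000607])² = 0.25/(-3.213)² = 0.02422.
Total minor-loss coefficient ΣK = 3·1.3 = 3.9.
ΔP = [f·L/D + ΣK]·(ρV²/2) = [0.02422·7.229/0.07417 + 3.9]·(787.2·0.551²/2) = [2.361 + 3.9]·119.5 = 748.2 Pa.
ΔP = 748.2 Pa = 0.7482 kPa.

ΔP ≈ 0.7482 kPa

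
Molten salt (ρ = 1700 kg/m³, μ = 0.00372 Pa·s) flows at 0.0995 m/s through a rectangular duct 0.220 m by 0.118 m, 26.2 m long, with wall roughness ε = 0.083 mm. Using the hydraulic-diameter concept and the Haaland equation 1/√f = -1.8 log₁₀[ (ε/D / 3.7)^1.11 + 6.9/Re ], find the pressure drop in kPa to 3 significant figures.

Hydraulic diameter D_h = 4A/P = 4·(0.22·0.118)/(2·(0.22+0.118)) = 0.1038/0.676 = 0.1536 m.
Re = ρVD_h/μ = 1700·0.0995·0.1536/0.00372 = 6985.
ε/D_h = 8.3e-05/0.1536 = 0.00054; Haaland gives 1/√f = -1.8 log₁₀[5.53e-05+0.000988] = 5.367, so f = 0.03472.
ΔP = f(L/D_h)(ρV²/2) = 0.03472·26.2/0.1536·8.415 = 49.83 Pa.
ΔP = 0.0498 kPa.

ΔP ≈ 0.0498 kPa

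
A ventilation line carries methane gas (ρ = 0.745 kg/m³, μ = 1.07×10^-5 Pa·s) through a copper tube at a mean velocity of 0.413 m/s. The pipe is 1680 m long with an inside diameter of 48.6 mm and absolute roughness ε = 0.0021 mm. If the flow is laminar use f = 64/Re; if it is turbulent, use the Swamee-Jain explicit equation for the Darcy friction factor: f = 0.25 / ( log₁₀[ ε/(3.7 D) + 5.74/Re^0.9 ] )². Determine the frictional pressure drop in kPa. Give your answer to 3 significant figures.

Reynolds number Re = ρVD/μ = 0.745 · 0.413 · 0.0486 / 1.07e-05 = 1398.
Re < 2300 → laminar flow, so f = 64/Re = 64/1398 = 0.0458 (the turbulent correlation is not needed).
Darcy-Weisbach: ΔP = f(L/D)(ρV²/2) = 0.0458·(1680/0.0486)·(0.745·0.413²/2) = 0.0458·3.457e+04·0.06354 = 100.6 Pa.
ΔP = 100.6 Pa = 0.101 kPa.

ΔP ≈ 0.101 kPa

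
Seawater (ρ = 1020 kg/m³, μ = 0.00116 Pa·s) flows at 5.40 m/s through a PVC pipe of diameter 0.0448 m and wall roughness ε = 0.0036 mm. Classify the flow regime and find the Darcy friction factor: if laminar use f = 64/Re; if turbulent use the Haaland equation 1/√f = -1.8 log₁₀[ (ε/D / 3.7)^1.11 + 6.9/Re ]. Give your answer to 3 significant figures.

Re = ρVD/μ = 1020·5.4·0.0448/0.00116 = 2.127e+05.
Re > 4000 → turbulent. ε/D = 3.6e-06/0.0448 = 8.04e-05; Haaland: 1/√f = -1.8 log₁₀[6.67e-06 + 3.24e-05] = 7.934, so f = 0.01589.

f ≈ 0.0159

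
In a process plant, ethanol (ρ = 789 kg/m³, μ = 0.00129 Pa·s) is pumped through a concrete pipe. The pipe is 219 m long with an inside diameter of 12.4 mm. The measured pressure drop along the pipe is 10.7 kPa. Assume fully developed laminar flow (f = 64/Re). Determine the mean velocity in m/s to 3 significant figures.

V ≈ 0.182 m/s

For laminar flow, f = 64/Re with Re = ρVD/μ, so Darcy-Weisbach reduces to ΔP = 32μLV/D². Solving for V: V = ΔP·D²/(32μL) = 1.07e+04·(0.0124)²/(32·0.00129·219) = 0.182 m/s.
Check: Re = ρVD/μ = 789·0.182·0.0124/0.00129 = 1380 < 2300, so the laminar assumption holds.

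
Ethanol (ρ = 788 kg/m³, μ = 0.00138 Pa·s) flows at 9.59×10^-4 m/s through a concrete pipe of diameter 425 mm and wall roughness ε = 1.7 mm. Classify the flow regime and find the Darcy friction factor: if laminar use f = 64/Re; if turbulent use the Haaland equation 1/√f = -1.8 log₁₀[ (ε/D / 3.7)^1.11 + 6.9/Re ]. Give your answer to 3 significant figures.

Re = ρVD/μ = 788·0.000959·0.425/0.00138 = 232.7.
Re < 2300 → laminar, so f = 64/Re = 0.275 (roughness is irrelevant in laminar flow).

f ≈ 0.275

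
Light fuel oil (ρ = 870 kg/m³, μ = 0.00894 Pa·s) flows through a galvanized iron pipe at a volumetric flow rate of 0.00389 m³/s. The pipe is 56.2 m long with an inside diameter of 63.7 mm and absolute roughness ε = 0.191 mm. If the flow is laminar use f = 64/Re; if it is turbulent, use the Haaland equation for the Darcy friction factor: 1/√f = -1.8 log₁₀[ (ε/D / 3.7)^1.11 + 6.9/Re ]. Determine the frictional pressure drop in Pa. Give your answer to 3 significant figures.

Cross-sectional area A = πD²/4 = π(0.0637)²/4 = 0.003187 m²; mean velocity V = Q/A = 0.00389/0.003187 = 1.221 m/s.
Reynolds number Re = ρVD/μ = 870 · 1.221 · 0.0637 / 0.00894 = 7567.
Re > 4000 → turbulent. Relative roughness ε/D = 0.000191/0.0637 = 0.003. Haaland: 1/√f = -1.8 log₁₀[(0.003/3.7)^1.11 + 6.9/7567] = -1.8 log₁₀[0.00037 + 0.000912] = 5.206, so f = 0.0369.
Darcy-Weisbach: ΔP = f(L/D)(ρV²/2) = 0.0369·(56.2/0.0637)·(870·1.221²/2) = 0.0369·882.3·648.1 = 2.11e+04 Pa.

ΔP ≈ 21100 Pa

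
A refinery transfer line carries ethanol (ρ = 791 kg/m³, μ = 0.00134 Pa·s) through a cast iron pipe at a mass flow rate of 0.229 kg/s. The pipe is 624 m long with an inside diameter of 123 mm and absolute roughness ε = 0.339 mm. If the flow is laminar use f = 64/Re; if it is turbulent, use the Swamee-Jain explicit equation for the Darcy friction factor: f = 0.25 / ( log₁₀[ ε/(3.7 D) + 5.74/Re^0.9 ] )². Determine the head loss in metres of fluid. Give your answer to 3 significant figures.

h_f ≈ 0.00555 m

A = πD²/4 = π(0.123)²/4 = 0.01188 m²; mean velocity V = ṁ/(ρA) = 0.229/(791 · 0.01188) = 0.02436 m/s.
Reynolds number Re = ρVD/μ = 791 · 0.02436 · 0.123 / 0.00134 = 1769.
Re < 2300 → laminar flow, so f = 64/Re = 64/1769 = 0.03618 (the turbulent correlation is not needed).
Darcy-Weisbach: ΔP = f(L/D)(ρV²/2) = 0.03618·(624/0.123)·(791·0.02436²/2) = 0.03618·5073·0.2348 = 43.09 Pa.
Head loss h_f = ΔP/(ρg) = 43.09/(791·9.81) = 0.00555 m.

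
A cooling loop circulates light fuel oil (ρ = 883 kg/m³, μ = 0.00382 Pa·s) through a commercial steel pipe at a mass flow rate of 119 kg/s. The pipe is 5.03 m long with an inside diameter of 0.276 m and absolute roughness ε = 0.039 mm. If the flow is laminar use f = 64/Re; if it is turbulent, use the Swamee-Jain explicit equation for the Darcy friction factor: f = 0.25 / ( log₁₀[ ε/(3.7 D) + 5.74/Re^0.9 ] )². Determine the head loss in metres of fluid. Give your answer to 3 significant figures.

A = πD²/4 = π(0.276)²/4 = 0.05983 m²; mean velocity V = ṁ/(ρA) = 119/(883 · 0.05983) = 2.253 m/s.
Reynolds number Re = ρVD/μ = 883 · 2.253 · 0.276 / 0.00382 = 1.437e+05.
Re > 4000 → turbulent. Relative roughness ε/D = 3.9e-05/0.276 = 0.000141. Swamee-Jain: f = 0.25/(log₁₀[0.000141/3.7 + 5.74/1.437e+05^0.9])² = 0.25/(log₁₀[3.82e-05 + 0.000131])² = 0.25/(-3.772)² = 0.01757.
Darcy-Weisbach: ΔP = f(L/D)(ρV²/2) = 0.01757·(5.03/0.276)·(883·2.253²/2) = 0.01757·18.22·2240 = 717.5 Pa.
Head loss h_f = ΔP/(ρg) = 717.5/(883·9.81) = 0.0828 m.

h_f ≈ 0.0828 m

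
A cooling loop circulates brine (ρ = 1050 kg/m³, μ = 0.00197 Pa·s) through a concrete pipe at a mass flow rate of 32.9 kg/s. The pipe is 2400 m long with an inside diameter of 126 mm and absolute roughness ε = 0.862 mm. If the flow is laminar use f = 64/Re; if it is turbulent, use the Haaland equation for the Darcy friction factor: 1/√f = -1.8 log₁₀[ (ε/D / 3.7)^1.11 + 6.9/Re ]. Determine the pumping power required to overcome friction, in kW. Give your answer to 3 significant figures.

P ≈ 67.2 kW

A = πD²/4 = π(0.126)²/4 = 0.01247 m²; mean velocity V = ṁ/(ρA) = 32.9/(1050 · 0.01247) = 2.513 m/s.
Reynolds number Re = ρVD/μ = 1050 · 2.513 · 0.126 / 0.00197 = 1.688e+05.
Re > 4000 → turbulent. Relative roughness ε/D = 0.000862/0.126 = 0.00684. Haaland: 1/√f = -1.8 log₁₀[(0.00684/3.7)^1.11 + 6.9/1.688e+05] = -1.8 log₁₀[0.000925 + 4.09e-05] = 5.427, so f = 0.03395.
Darcy-Weisbach: ΔP = f(L/D)(ρV²/2) = 0.03395·(2400/0.126)·(1050·2.513²/2) = 0.03395·1.905e+04·3315 = 2.144e+06 Pa.
Q = ṁ/ρ = 32.9/1050 = 0.03133 m³/s.
Pumping power P = QΔP = 0.03133·2.144e+06 = 67180 W = 67.2 kW.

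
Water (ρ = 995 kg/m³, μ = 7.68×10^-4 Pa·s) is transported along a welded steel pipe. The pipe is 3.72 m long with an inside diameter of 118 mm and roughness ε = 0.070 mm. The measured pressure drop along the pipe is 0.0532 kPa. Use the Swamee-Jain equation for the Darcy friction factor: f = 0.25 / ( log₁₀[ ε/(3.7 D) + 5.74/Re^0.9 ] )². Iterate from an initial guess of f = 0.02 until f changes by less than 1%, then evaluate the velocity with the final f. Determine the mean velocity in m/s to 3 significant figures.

Rearranging Darcy-Weisbach: V = √(2·ΔP·D/(f·L·ρ)). With ε/D = 7e-05/0.118 = 0.000593, iterate starting from f = 0.02:
  f = 0.02 → V = √(2·53.2·0.118/(0.02·3.72·995)) = 0.4118 m/s; Re = ρVD/μ = 6.296e+04; f → 0.02213
  f = 0.02213 → V = 0.3915 m/s; Re = 5.985e+04; f → 0.0223
Converged (Δf/f < 1%). With the final f = 0.0223: V = √(2·53.2·0.118/(0.0223·3.72·995)) = 0.39 m/s.

V ≈ 0.390 m/s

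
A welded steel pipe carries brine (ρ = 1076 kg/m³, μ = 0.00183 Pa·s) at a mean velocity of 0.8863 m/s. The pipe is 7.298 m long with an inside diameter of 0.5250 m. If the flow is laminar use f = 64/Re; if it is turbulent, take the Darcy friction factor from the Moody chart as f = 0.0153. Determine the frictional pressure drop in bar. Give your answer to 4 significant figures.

ΔP ≈ 8.988×10^-4 bar

Reynolds number Re = ρVD/μ = 1076 · 0.8863 · 0.525 / 0.00183 = 2.736e+05.
Re > 4000 → turbulent; use the Moody-chart value f = 0.0153.
Darcy-Weisbach: ΔP = f(L/D)(ρV²/2) = 0.0153·(7.298/0.525)·(1076·0.8863²/2) = 0.0153·13.9·422.6 = 89.88 Pa.
ΔP = 89.88 Pa = 8.988×10^-4 bar.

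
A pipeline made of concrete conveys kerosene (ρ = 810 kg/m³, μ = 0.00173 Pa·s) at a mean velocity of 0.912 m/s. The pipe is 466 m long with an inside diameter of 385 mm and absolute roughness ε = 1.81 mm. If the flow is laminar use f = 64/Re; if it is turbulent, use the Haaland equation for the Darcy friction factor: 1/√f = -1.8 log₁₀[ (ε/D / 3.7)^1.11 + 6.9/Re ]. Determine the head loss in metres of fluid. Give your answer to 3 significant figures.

Reynolds number Re = ρVD/μ = 810 · 0.912 · 0.385 / 0.00173 = 1.644e+05.
Re > 4000 → turbulent. Relative roughness ε/D = 0.00181/0.385 = 0.0047. Haaland: 1/√f = -1.8 log₁₀[(0.0047/3.7)^1.11 + 6.9/1.644e+05] = -1.8 log₁₀[0.00061 + 4.2e-05] = 5.734, so f = 0.03041.
Darcy-Weisbach: ΔP = f(L/D)(ρV²/2) = 0.03041·(466/0.385)·(810·0.912²/2) = 0.03041·1210·336.9 = 1.24e+04 Pa.
Head loss h_f = ΔP/(ρg) = 1.24e+04/(810·9.81) = 1.56 m.

h_f ≈ 1.56 m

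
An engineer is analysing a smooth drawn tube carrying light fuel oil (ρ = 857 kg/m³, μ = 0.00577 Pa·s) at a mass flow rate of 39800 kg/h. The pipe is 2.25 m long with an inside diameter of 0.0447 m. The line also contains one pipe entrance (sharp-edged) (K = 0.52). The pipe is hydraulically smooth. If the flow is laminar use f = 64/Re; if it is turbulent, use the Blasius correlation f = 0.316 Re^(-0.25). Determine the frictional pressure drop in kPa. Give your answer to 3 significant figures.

ΔP ≈ 45.2 kPa

ṁ = 39800 kg/h = 39800/3600 = 11.06 kg/s.
A = πD²/4 = π(0.0447)²/4 = 0.001569 m²; mean velocity V = ṁ/(ρA) = 11.06/(857 · 0.001569) = 8.22 m/s.
Reynolds number Re = ρVD/μ = 857 · 8.22 · 0.0447 / 0.00577 = 5.458e+04.
Re > 4000 → turbulent. Smooth-pipe (Blasius): f = 0.316 Re^(-0.25) = 0.316/(5.458e+04)^0.25 = 0.02067.
Total minor-loss coefficient ΣK = 1·0.52 = 0.52.
ΔP = [f·L/D + ΣK]·(ρV²/2) = [0.02067·2.25/0.0447 + 0.52]·(857·8.22²/2) = [1.041 + 0.52]·2.896e+04 = 4.519e+04 Pa.
ΔP = 4.519e+04 Pa = 45.2 kPa.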